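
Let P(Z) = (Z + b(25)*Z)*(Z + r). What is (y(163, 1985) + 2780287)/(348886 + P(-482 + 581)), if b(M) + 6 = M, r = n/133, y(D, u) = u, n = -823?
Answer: 185021088/35421479 ≈ 5.2234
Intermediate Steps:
r = -823/133 ≈ -6.1880
b(M) = -6 + M
P(Z) = 20*Z*(-823/133 + Z) (P(Z) = (Z + (-6 + 25)*Z)*(Z - 823/133) = (Z + 19*Z)*(-823/133 + Z) = (20*Z)*(-823/133 + Z) = 20*Z*(-823/133 + Z))
(y(163, 1985) + 2780287)/(348886 + P(-482 + 581)) = (1985 + 2780287)/(348886 + 20*(-482 + 581)*(-823 + 133*(-482 + 581))/133) = 2782272/(348886 + (20/133)*99*(-823 + 133*99)) = 2782272/(348886 + (20/133)*99*(-823 + 13167)) = 2782272/(348886 + (20/133)*99*12344) = 2782272/(348886 + 24441120/133) = 2782272/(70842958/133) = 2782272*(133/70842958) = 185021088/35421479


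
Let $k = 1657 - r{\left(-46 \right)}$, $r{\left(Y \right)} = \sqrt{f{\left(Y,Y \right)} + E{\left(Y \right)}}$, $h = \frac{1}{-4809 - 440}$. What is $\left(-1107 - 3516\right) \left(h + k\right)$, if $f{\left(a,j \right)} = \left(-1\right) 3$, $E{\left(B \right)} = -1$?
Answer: $- \frac{40208967816}{5249} + 9246 i \approx -7.6603 \cdot 10^{6} + 9246.0 i$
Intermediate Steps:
$h = - \frac{1}{5249}$ ($h = \frac{1}{-5249} = - \frac{1}{5249} \approx -0.00019051$)
$f{\left(a,j \right)} = -3$
$r{\left(Y \right)} = 2 i$ ($r{\left(Y \right)} = \sqrt{-3 - 1} = \sqrt{-4} = 2 i$)
$k = 1657 - 2 i \approx 1657.0 - 2.0 i$
$\left(-1107 - 3516\right) \left(h + k\right) = \left(-1107 - 3516\right) \left(- \frac{1}{5249} + \left(1657 - 2 i\right)\right) = - 4623 \left(\frac{8697592}{5249} - 2 i\right) = - \frac{40208967816}{5249} + 9246 i$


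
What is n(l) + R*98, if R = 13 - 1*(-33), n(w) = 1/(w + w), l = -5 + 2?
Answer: 27047/6 ≈ 4507.8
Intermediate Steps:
l = -3
n(w) = 1/(2*w)
R = 46 (R = 13 + 33 = 46)
n(l) + R*98 = (½)/(-3) + 46*98 = (½)*(-⅓) + 4508 = -⅙ + 4508 = 27047/6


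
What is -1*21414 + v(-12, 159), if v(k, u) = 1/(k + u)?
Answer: -3147857/147 ≈ -21414.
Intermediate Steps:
-1*21414 + v(-12, 159) = -1*21414 + 1/(-12 + 159) = -21414 + 1/147 = -3147857/147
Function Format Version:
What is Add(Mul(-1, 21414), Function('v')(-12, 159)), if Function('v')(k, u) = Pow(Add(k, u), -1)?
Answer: Rational(-3147857, 147) ≈ -21414.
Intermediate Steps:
Add(Mul(-1, 21414), Function('v')(-12, 159)) = Add(Mul(-1, 21414), Pow(Add(-12, 159), -1)) = Add(-21414, Pow(147, -1)) = Add(-21414, Rational(1, 147)) = Rational(-3147857, 147)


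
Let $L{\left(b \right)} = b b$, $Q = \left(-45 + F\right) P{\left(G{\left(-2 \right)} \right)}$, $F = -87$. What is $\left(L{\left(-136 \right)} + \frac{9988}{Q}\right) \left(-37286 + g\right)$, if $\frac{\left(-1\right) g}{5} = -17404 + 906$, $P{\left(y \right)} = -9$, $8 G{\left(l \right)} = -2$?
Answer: $\frac{7528259092}{9} \approx 8.3647 \cdot 10^{8}$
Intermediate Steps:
$G{\left(l \right)} = - \frac{1}{4}$ ($G{\left(l \right)} = \frac{1}{8} \left(-2\right) = - \frac{1}{4}$)
$Q = 1188$ ($Q = \left(-45 - 87\right) \left(-9\right) = \left(-132\right) \left(-9\right) = 1188$)
$L{\left(b \right)} = b^{2}$
$g = 82490$ ($g = - 5 \left(-17404 + 906\right) = \left(-5\right) \left(-16498\right) = 82490$)
$\left(L{\left(-136 \right)} + \frac{9988}{Q}\right) \left(-37286 + g\right) = \left(\left(-136\right)^{2} + \frac{9988}{1188}\right) \left(-37286 + 82490\right) = \left(18496 + 9988 \cdot \frac{1}{1188}\right) 45204 = \left(18496 + \frac{227}{27}\right) 45204 = \frac{499619}{27} \cdot 45204 = \frac{7528259092}{9}$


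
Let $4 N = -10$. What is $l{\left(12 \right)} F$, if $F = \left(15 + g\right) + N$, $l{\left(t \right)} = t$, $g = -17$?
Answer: $-54$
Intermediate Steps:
$N = - \frac{5}{2}$ ($N = \frac{1}{4} \left(-10\right) = - \frac{5}{2} \approx -2.5$)
$F = - \frac{9}{2}$ ($F = \left(15 - 17\right) - \frac{5}{2} = -2 - \frac{5}{2} = - \frac{9}{2} \approx -4.5$)
$l{\left(12 \right)} F = 12 \left(- \frac{9}{2}\right) = -54$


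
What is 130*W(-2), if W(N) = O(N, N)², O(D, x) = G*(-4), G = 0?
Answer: 0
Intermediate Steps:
O(D, x) = 0 (O(D, x) = 0*(-4) = 0)
W(N) = 0 (W(N) = 0² = 0)
130*W(-2) = 130*0 = 0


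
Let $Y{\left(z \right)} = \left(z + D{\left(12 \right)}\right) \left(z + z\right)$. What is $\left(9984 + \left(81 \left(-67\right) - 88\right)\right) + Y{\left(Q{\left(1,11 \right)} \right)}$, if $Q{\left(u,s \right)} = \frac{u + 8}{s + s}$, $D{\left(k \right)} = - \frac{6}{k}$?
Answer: $\frac{540740}{121} \approx 4468.9$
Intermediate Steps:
$Q{\left(u,s \right)} = \frac{8 + u}{2 s}$
$Y{\left(z \right)} = 2 z \left(- \frac{1}{2} + z\right)$ ($Y{\left(z \right)} = \left(z - \frac{6}{12}\right) \left(z + z\right) = \left(z - \frac{1}{2}\right) 2 z = \left(- \frac{1}{2} + z\right) 2 z = 2 z \left(- \frac{1}{2} + z\right)$)
$\left(9984 + \left(81 \left(-67\right) - 88\right)\right) + Y{\left(Q{\left(1,11 \right)} \right)} = \left(9984 + \left(81 \left(-67\right) - 88\right)\right) + \frac{8 + 1}{2 \cdot 11} \left(-1 + 2 \frac{8 + 1}{2 \cdot 11}\right) = \left(9984 - 5515\right) + \frac{1}{2} \cdot \frac{1}{11} \cdot 9 \left(-1 + 2 \cdot \frac{1}{2} \cdot \frac{1}{11} \cdot 9\right) = \left(9984 - 5515\right) + \frac{9 \left(-1 + 2 \cdot \frac{9}{22}\right)}{22} = 4469 + \frac{9 \left(-1 + \frac{9}{11}\right)}{22} = 4469 + \frac{9}{22} \left(- \frac{2}{11}\right) = 4469 - \frac{9}{121} = \frac{540740}{121}$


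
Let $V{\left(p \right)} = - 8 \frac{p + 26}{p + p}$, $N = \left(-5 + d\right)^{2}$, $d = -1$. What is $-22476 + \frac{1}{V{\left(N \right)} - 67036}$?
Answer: $- \frac{13561703745}{603386} \approx -22476.0$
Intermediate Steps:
$N = 36$ ($N = \left(-5 - 1\right)^{2} = \left(-6\right)^{2} = 36$)
$V{\left(p \right)} = - \frac{4 \left(26 + p\right)}{p}$ ($V{\left(p \right)} = - 8 \frac{26 + p}{2 p} = - \frac{4 \left(26 + p\right)}{p}$)
$-22476 + \frac{1}{V{\left(N \right)} - 67036} = -22476 + \frac{1}{\left(-4 - \frac{104}{36}\right) - 67036} = -22476 + \frac{1}{\left(-4 - \frac{26}{9}\right) - 67036} = -22476 + \frac{1}{- \frac{62}{9} - 67036} = -22476 + \frac{1}{- \frac{603386}{9}} = -22476 - \frac{9}{603386} = - \frac{13561703745}{603386}$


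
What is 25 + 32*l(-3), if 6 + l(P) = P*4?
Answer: -551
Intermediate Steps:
l(P) = -6 + 4*P (l(P) = -6 + P*4 = -6 + 4*P)
25 + 32*l(-3) = 25 + 32*(-6 + 4*(-3)) = 25 + 32*(-6 - 12) = 25 + 32*(-18) = 25 - 576 = -551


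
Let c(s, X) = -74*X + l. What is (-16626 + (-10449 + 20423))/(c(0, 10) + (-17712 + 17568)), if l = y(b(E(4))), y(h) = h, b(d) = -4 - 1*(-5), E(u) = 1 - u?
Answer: 6652/883 ≈ 7.5334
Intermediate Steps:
b(d) = 1 (b(d) = -4 + 5 = 1)
l = 1
c(s, X) = 1 - 74*X (c(s, X) = -74*X + 1 = 1 - 74*X)
(-16626 + (-10449 + 20423))/(c(0, 10) + (-17712 + 17568)) = (-16626 + (-10449 + 20423))/((1 - 74*10) + (-17712 + 17568)) = (-16626 + 9974)/((1 - 740) - 144) = -6652/(-739 - 144) = -6652/(-883) = -6652*(-1/883) = 6652/883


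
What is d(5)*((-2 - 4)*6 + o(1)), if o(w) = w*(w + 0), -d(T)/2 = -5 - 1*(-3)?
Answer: -140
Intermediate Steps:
d(T) = 4 (d(T) = -2*(-5 - 1*(-3)) = -2*(-5 + 3) = -2*(-2) = 4)
o(w) = w² (o(w) = w*w = w²)
d(5)*((-2 - 4)*6 + o(1)) = 4*((-2 - 4)*6 + 1²) = 4*(-6*6 + 1) = 4*(-36 + 1) = 4*(-35) = -140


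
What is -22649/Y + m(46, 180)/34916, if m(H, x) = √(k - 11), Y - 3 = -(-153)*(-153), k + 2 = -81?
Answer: 22649/23406 + I*√94/34916 ≈ 0.96766 + 0.00027768*I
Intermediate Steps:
k = -83 (k = -2 - 81 = -83)
Y = -23406 (Y = 3 - (-153)*(-153) = 3 - 1*23409 = 3 - 23409 = -23406)
m(H, x) = I*√94 (m(H, x) = √(-83 - 11) = √(-94) = I*√94)
-22649/Y + m(46, 180)/34916 = -22649/(-23406) + (I*√94)/34916 = -22649*(-1/23406) + (I*√94)*(1/34916) = 22649/23406 + I*√94/34916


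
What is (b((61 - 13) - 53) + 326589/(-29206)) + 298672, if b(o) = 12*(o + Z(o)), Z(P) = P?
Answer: 8719183123/29206 ≈ 2.9854e+5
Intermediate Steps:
b(o) = 24*o (b(o) = 12*(o + o) = 12*(2*o) = 24*o)
(b((61 - 13) - 53) + 326589/(-29206)) + 298672 = (24*((61 - 13) - 53) + 326589/(-29206)) + 298672 = (24*(48 - 53) + 326589*(-1/29206)) + 298672 = (24*(-5) - 326589/29206) + 298672 = (-120 - 326589/29206) + 298672 = -3831309/29206 + 298672 = 8719183123/29206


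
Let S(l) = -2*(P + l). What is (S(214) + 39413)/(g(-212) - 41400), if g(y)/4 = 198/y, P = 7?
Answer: -2065463/2194398 ≈ -0.94124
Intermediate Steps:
g(y) = 792/y (g(y) = 4*(198/y) = 792/y)
S(l) = -14 - 2*l (S(l) = -2*(7 + l) = -14 - 2*l)
(S(214) + 39413)/(g(-212) - 41400) = ((-14 - 2*214) + 39413)/(792/(-212) - 41400) = ((-14 - 428) + 39413)/(792*(-1/212) - 41400) = (-442 + 39413)/(-198/53 - 41400) = 38971/(-2194398/53) = 38971*(-53/2194398) = -2065463/2194398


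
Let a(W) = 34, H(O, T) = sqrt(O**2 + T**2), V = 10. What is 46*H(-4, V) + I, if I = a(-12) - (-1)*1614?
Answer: 1648 + 92*sqrt(29) ≈ 2143.4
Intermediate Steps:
I = 1648 (I = 34 - (-1)*1614 = 34 - 1*(-1614) = 34 + 1614 = 1648)
46*H(-4, V) + I = 46*sqrt((-4)**2 + 10**2) + 1648 = 46*sqrt(16 + 100) + 1648 = 46*sqrt(116) + 1648 = 46*(2*sqrt(29)) + 1648 = 92*sqrt(29) + 1648 = 1648 + 92*sqrt(29)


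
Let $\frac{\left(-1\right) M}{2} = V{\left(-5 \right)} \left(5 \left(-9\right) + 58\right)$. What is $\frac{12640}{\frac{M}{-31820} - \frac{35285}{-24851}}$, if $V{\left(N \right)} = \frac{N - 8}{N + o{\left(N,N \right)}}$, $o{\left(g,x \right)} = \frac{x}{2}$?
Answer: $\frac{9370492017000}{1053645611} \approx 8893.4$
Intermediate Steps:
$o{\left(g,x \right)} = \frac{x}{2}$ ($o{\left(g,x \right)} = x \frac{1}{2} = \frac{x}{2}$)
$V{\left(N \right)} = \frac{2 \left(-8 + N\right)}{3 N}$ ($V{\left(N \right)} = \frac{N - 8}{N + \frac{N}{2}} = \frac{-8 + N}{\frac{3}{2} N} = \left(-8 + N\right) \frac{2}{3 N} = \frac{2 \left(-8 + N\right)}{3 N}$)
$M = - \frac{676}{15}$ ($M = - 2 \frac{2 \left(-8 - 5\right)}{3 \left(-5\right)} \left(5 \left(-9\right) + 58\right) = - 2 \cdot \frac{2}{3} \left(- \frac{1}{5}\right) \left(-13\right) \left(-45 + 58\right) = - 2 \cdot \frac{26}{15} \cdot 13 = \left(-2\right) \frac{338}{15} = - \frac{676}{15} \approx -45.067$)
$\frac{12640}{\frac{M}{-31820} - \frac{35285}{-24851}} = \frac{12640}{- \frac{676}{15 \left(-31820\right)} - \frac{35285}{-24851}} = \frac{12640}{\left(- \frac{676}{15}\right) \left(- \frac{1}{31820}\right) - - \frac{35285}{24851}} = \frac{12640}{\frac{169}{119325} + \frac{35285}{24851}} = \frac{12640}{\frac{4214582444}{2965345575}} = 12640 \cdot \frac{2965345575}{4214582444} = \frac{9370492017000}{1053645611}$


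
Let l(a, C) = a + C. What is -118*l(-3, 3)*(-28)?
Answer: 0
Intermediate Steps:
l(a, C) = C + a
-118*l(-3, 3)*(-28) = -118*(3 - 3)*(-28) = -118*0*(-28) = 0*(-28) = 0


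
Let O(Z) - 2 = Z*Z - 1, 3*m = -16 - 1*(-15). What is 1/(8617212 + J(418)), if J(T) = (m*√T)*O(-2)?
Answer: 38777454/334153541933023 + 15*√418/668307083866046 ≈ 1.1605e-7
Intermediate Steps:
m = -⅓ (m = (-16 - 1*(-15))/3 = (-16 + 15)/3 = (⅓)*(-1) = -⅓ ≈ -0.33333)
O(Z) = 1 + Z² (O(Z) = 2 + (Z*Z - 1) = 2 + (Z² - 1) = 2 + (-1 + Z²) = 1 + Z²)
J(T) = -5*√T/3 (J(T) = (-√T/3)*(1 + (-2)²) = (-√T/3)*(1 + 4) = -√T/3*5 = -5*√T/3)
1/(8617212 + J(418)) = 1/(8617212 - 5*√418/3)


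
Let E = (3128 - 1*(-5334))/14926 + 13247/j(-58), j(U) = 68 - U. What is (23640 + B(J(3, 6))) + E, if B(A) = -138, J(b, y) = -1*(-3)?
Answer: 22199219143/940338 ≈ 23608.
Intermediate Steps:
J(b, y) = 3
E = 99395467/940338 (E = (3128 - 1*(-5334))/14926 + 13247/(68 - 1*(-58)) = (3128 + 5334)*(1/14926) + 13247/(68 + 58) = 8462*(1/14926) + 13247/126 = 4231/7463 + 13247*(1/126) = 4231/7463 + 13247/126 = 99395467/940338 ≈ 105.70)
(23640 + B(J(3, 6))) + E = (23640 - 138) + 99395467/940338 = 23502 + 99395467/940338 = 22199219143/940338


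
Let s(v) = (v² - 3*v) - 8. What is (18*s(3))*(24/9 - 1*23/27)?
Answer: -784/3 ≈ -261.33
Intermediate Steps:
s(v) = -8 + v² - 3*v
(18*s(3))*(24/9 - 1*23/27) = (18*(-8 + 3² - 3*3))*(24/9 - 1*23/27) = (18*(-8 + 9 - 9))*(24*(⅑) - 23*1/27) = (18*(-8))*(8/3 - 23/27) = -144*49/27 = -784/3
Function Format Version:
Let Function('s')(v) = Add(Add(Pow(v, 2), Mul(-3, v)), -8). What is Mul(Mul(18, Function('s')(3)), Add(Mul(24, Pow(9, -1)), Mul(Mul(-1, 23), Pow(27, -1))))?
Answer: Rational(-784, 3) ≈ -261.33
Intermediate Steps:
Function('s')(v) = Add(-8, Pow(v, 2), Mul(-3, v))
Mul(Mul(18, Function('s')(3)), Add(Mul(24, Pow(9, -1)), Mul(Mul(-1, 23), Pow(27, -1)))) = Mul(Mul(18, Add(-8, Pow(3, 2), Mul(-3, 3))), Add(Mul(24, Pow(9, -1)), Mul(Mul(-1, 23), Pow(27, -1)))) = Mul(Mul(18, Add(-8, 9, -9)), Add(Mul(24, Rational(1, 9)), Mul(-23, Rational(1, 27)))) = Mul(Mul(18, -8), Add(Rational(8, 3), Rational(-23, 27))) = Mul(-144, Rational(49, 27)) = Rational(-784, 3)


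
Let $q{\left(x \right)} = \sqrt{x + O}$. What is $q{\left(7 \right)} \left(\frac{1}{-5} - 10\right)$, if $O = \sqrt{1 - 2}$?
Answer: $- \frac{51 \sqrt{7 + i}}{5} \approx -27.055 - 1.9227 i$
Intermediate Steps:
$O = i$ ($O = \sqrt{-1} = i \approx 1.0 i$)
$q{\left(x \right)} = \sqrt{i + x}$ ($q{\left(x \right)} = \sqrt{x + i} = \sqrt{i + x}$)
$q{\left(7 \right)} \left(\frac{1}{-5} - 10\right) = \sqrt{i + 7} \left(\frac{1}{-5} - 10\right) = \sqrt{7 + i} \left(- \frac{1}{5} - 10\right) = \sqrt{7 + i} \left(- \frac{51}{5}\right) = - \frac{51 \sqrt{7 + i}}{5}$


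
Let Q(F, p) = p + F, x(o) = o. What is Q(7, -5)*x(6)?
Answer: 12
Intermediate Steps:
Q(F, p) = F + p
Q(7, -5)*x(6) = (7 - 5)*6 = 2*6 = 12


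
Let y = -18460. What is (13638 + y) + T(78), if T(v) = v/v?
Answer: -4821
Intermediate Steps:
T(v) = 1
(13638 + y) + T(78) = (13638 - 18460) + 1 = -4822 + 1 = -4821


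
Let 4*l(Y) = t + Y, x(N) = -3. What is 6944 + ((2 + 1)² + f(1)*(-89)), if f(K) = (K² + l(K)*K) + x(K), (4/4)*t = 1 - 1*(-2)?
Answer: 7042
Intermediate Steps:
t = 3 (t = 1 - 1*(-2) = 1 + 2 = 3)
l(Y) = ¾ + Y/4 (l(Y) = (3 + Y)/4 = ¾ + Y/4)
f(K) = -3 + K² + K*(¾ + K/4) (f(K) = (K² + (¾ + K/4)*K) - 3 = (K² + K*(¾ + K/4)) - 3 = -3 + K² + K*(¾ + K/4))
6944 + ((2 + 1)² + f(1)*(-89)) = 6944 + ((2 + 1)² + (-3 + (¾)*1 + (5/4)*1²)*(-89)) = 6944 + (3² + (-3 + ¾ + (5/4)*1)*(-89)) = 6944 + (9 + (-3 + ¾ + 5/4)*(-89)) = 6944 + (9 - 1*(-89)) = 6944 + (9 + 89) = 6944 + 98 = 7042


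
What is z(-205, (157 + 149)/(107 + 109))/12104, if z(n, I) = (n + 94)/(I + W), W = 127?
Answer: -333/4663066 ≈ -7.1412e-5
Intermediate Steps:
z(n, I) = (94 + n)/(127 + I) (z(n, I) = (n + 94)/(I + 127) = (94 + n)/(127 + I))
z(-205, (157 + 149)/(107 + 109))/12104 = ((94 - 205)/(127 + (157 + 149)/(107 + 109)))/12104 = (-111/(127 + 306/216))*(1/12104) = (-111/(127 + 306*(1/216)))*(1/12104) = (-111/(127 + 17/12))*(1/12104) = (-111/(1541/12))*(1/12104) = ((12/1541)*(-111))*(1/12104) = -1332/1541*1/12104 = -333/4663066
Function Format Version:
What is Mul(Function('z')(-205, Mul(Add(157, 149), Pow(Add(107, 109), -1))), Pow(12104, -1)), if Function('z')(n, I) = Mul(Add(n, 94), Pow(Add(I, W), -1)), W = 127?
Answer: Rational(-333, 4663066) ≈ -7.1412e-5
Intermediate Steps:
Function('z')(n, I) = Mul(Pow(Add(127, I), -1), Add(94, n)) (Function('z')(n, I) = Mul(Add(n, 94), Pow(Add(I, 127), -1)) = Mul(Add(94, n), Pow(Add(127, I), -1)) = Mul(Pow(Add(127, I), -1), Add(94, n)))
Mul(Function('z')(-205, Mul(Add(157, 149), Pow(Add(107, 109), -1))), Pow(12104, -1)) = Mul(Mul(Pow(Add(127, Mul(Add(157, 149), Pow(Add(107, 109), -1))), -1), Add(94, -205)), Pow(12104, -1)) = Mul(Mul(Pow(Add(127, Mul(306, Pow(216, -1))), -1), -111), Rational(1, 12104)) = Mul(Mul(Pow(Add(127, Mul(306, Rational(1, 216))), -1), -111), Rational(1, 12104)) = Mul(Mul(Pow(Add(127, Rational(17, 12)), -1), -111), Rational(1, 12104)) = Mul(Mul(Pow(Rational(1541, 12), -1), -111), Rational(1, 12104)) = Mul(Mul(Rational(12, 1541), -111), Rational(1, 12104)) = Mul(Rational(-1332, 1541), Rational(1, 12104)) = Rational(-333, 4663066)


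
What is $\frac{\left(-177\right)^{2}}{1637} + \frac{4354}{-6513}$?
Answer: $\frac{196918279}{10661781} \approx 18.47$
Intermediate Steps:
$\frac{\left(-177\right)^{2}}{1637} + \frac{4354}{-6513} = 31329 \cdot \frac{1}{1637} + 4354 \left(- \frac{1}{6513}\right) = \frac{31329}{1637} - \frac{4354}{6513} = \frac{196918279}{10661781}$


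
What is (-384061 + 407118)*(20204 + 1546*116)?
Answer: 4600793780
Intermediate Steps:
(-384061 + 407118)*(20204 + 1546*116) = 23057*(20204 + 179336) = 23057*199540 = 4600793780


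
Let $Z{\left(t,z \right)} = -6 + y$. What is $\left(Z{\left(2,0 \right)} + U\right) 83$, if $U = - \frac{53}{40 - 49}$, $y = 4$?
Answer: $\frac{2905}{9} \approx 322.78$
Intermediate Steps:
$Z{\left(t,z \right)} = -2$ ($Z{\left(t,z \right)} = -6 + 4 = -2$)
$U = \frac{53}{9}$ ($U = - \frac{53}{40 - 49} = - \frac{53}{-9} = \left(-53\right) \left(- \frac{1}{9}\right) = \frac{53}{9} \approx 5.8889$)
$\left(Z{\left(2,0 \right)} + U\right) 83 = \left(-2 + \frac{53}{9}\right) 83 = \frac{35}{9} \cdot 83 = \frac{2905}{9}$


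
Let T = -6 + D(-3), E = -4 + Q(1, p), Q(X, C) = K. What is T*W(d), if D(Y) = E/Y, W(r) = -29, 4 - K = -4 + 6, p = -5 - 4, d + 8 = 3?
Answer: 464/3 ≈ 154.67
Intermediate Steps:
d = -5 (d = -8 + 3 = -5)
p = -9
K = 2 (K = 4 - (-4 + 6) = 4 - 1*2 = 4 - 2 = 2)
Q(X, C) = 2
E = -2 (E = -4 + 2 = -2)
D(Y) = -2/Y
T = -16/3 (T = -6 - 2/(-3) = -6 - 2*(-⅓) = -6 + ⅔ = -16/3 ≈ -5.3333)
T*W(d) = -16/3*(-29) = 464/3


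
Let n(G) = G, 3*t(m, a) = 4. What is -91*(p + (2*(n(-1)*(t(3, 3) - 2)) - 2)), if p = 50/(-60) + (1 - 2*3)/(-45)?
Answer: 2275/18 ≈ 126.39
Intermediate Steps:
t(m, a) = 4/3 (t(m, a) = (⅓)*4 = 4/3)
p = -13/18 (p = 50*(-1/60) + (1 - 6)*(-1/45) = -⅚ - 5*(-1/45) = -⅚ + ⅑ = -13/18 ≈ -0.72222)
-91*(p + (2*(n(-1)*(t(3, 3) - 2)) - 2)) = -91*(-13/18 + (2*(-(4/3 - 2)) - 2)) = -91*(-13/18 + (2*(-1*(-⅔)) - 2)) = -91*(-13/18 + (2*(⅔) - 2)) = -91*(-13/18 + (4/3 - 2)) = -91*(-13/18 - ⅔) = -91*(-25/18) = 2275/18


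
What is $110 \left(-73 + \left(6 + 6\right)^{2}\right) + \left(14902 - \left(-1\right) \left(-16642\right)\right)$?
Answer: $6070$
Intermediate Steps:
$110 \left(-73 + \left(6 + 6\right)^{2}\right) + \left(14902 - \left(-1\right) \left(-16642\right)\right) = 110 \left(-73 + 12^{2}\right) + \left(14902 - 16642\right) = 110 \left(-73 + 144\right) + \left(14902 - 16642\right) = 110 \cdot 71 - 1740 = 7810 - 1740 = 6070$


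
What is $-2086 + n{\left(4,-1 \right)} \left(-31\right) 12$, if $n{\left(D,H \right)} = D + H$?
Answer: $-3202$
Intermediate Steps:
$-2086 + n{\left(4,-1 \right)} \left(-31\right) 12 = -2086 + \left(4 - 1\right) \left(-31\right) 12 = -2086 + 3 \left(-31\right) 12 = -2086 - 1116 = -3202$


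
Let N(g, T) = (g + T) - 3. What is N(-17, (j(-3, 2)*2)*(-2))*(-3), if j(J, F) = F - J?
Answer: 120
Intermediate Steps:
N(g, T) = -3 + T + g (N(g, T) = (T + g) - 3 = -3 + T + g)
N(-17, (j(-3, 2)*2)*(-2))*(-3) = (-3 + ((2 - 1*(-3))*2)*(-2) - 17)*(-3) = (-3 + ((2 + 3)*2)*(-2) - 17)*(-3) = (-3 + (5*2)*(-2) - 17)*(-3) = (-3 + 10*(-2) - 17)*(-3) = (-3 - 20 - 17)*(-3) = -40*(-3) = 120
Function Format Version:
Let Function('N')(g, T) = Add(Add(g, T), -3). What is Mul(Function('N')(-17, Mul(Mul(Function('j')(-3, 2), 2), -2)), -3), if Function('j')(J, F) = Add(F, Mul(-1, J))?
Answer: 120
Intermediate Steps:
Function('N')(g, T) = Add(-3, T, g) (Function('N')(g, T) = Add(Add(T, g), -3) = Add(-3, T, g))
Mul(Function('N')(-17, Mul(Mul(Function('j')(-3, 2), 2), -2)), -3) = Mul(Add(-3, Mul(Mul(Add(2, Mul(-1, -3)), 2), -2), -17), -3) = Mul(Add(-3, Mul(Mul(Add(2, 3), 2), -2), -17), -3) = Mul(Add(-3, Mul(Mul(5, 2), -2), -17), -3) = Mul(Add(-3, Mul(10, -2), -17), -3) = Mul(Add(-3, -20, -17), -3) = Mul(-40, -3) = 120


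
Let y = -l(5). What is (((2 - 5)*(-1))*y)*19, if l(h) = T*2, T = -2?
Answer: 228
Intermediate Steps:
l(h) = -4 (l(h) = -2*2 = -4)
y = 4 (y = -1*(-4) = 4)
(((2 - 5)*(-1))*y)*19 = (((2 - 5)*(-1))*4)*19 = (-3*(-1)*4)*19 = (3*4)*19 = 12*19 = 228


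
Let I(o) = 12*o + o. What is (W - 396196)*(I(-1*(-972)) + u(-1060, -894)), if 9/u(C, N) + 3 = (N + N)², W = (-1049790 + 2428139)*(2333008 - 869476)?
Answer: 2469401068452386541240/96877 ≈ 2.5490e+16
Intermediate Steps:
W = 2017257868668 (W = 1378349*1463532 = 2017257868668)
I(o) = 13*o
u(C, N) = 9/(-3 + 4*N²) (u(C, N) = 9/(-3 + (N + N)²) = 9/(-3 + (2*N)²) = 9/(-3 + 4*N²))
(W - 396196)*(I(-1*(-972)) + u(-1060, -894)) = (2017257868668 - 396196)*(13*(-1*(-972)) + 9/(-3 + 4*(-894)²)) = 2017257472472*(13*972 + 9/(-3 + 4*799236)) = 2017257472472*(12636 + 9/(-3 + 3196944)) = 2017257472472*(12636 + 9/3196941) = 2017257472472*(12636 + 9*(1/3196941)) = 2017257472472*(12636 + 3/1065647) = 2017257472472*(13465515495/1065647) = 2469401068452386541240/96877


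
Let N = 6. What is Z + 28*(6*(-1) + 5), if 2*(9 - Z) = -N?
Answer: -16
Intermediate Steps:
Z = 12 (Z = 9 - (-1)*6/2 = 9 - ½*(-6) = 9 + 3 = 12)
Z + 28*(6*(-1) + 5) = 12 + 28*(6*(-1) + 5) = 12 + 28*(-6 + 5) = 12 + 28*(-1) = 12 - 28 = -16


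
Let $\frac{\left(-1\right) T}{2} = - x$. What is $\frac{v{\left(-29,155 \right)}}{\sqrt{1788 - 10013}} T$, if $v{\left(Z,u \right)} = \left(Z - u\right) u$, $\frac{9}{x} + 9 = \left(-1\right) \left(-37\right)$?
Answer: $\frac{25668 i \sqrt{329}}{2303} \approx 202.16 i$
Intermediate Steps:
$x = \frac{9}{28}$ ($x = \frac{9}{-9 - -37} = \frac{9}{-9 + 37} = \frac{9}{28} \approx 0.32143$)
$v{\left(Z,u \right)} = u \left(Z - u\right)$
$T = \frac{9}{14}$ ($T = - 2 \left(\left(-1\right) \frac{9}{28}\right) = \left(-2\right) \left(- \frac{9}{28}\right) = \frac{9}{14} \approx 0.64286$)
$\frac{v{\left(-29,155 \right)}}{\sqrt{1788 - 10013}} T = \frac{155 \left(-29 - 155\right)}{\sqrt{1788 - 10013}} \cdot \frac{9}{14} = \frac{155 \left(-29 - 155\right)}{\sqrt{-8225}} \cdot \frac{9}{14} = \frac{155 \left(-184\right)}{5 i \sqrt{329}} \cdot \frac{9}{14} = - 28520 \left(- \frac{i \sqrt{329}}{1645}\right) \frac{9}{14} = \frac{5704 i \sqrt{329}}{329} \cdot \frac{9}{14} = \frac{25668 i \sqrt{329}}{2303}$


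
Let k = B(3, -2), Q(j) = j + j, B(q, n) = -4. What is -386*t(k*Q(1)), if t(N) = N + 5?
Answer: 1158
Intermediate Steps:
Q(j) = 2*j
k = -4
t(N) = 5 + N
-386*t(k*Q(1)) = -386*(5 - 8) = -386*(-3) = 1158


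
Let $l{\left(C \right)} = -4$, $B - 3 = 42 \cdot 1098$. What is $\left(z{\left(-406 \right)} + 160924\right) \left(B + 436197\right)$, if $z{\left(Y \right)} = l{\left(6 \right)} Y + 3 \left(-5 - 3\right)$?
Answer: $78387925584$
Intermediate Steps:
$B = 46119$ ($B = 3 + 42 \cdot 1098 = 3 + 46116 = 46119$)
$z{\left(Y \right)} = -24 - 4 Y$ ($z{\left(Y \right)} = - 4 Y + 3 \left(-5 - 3\right) = - 4 Y + 3 \left(-8\right) = - 4 Y - 24 = -24 - 4 Y$)
$\left(z{\left(-406 \right)} + 160924\right) \left(B + 436197\right) = \left(\left(-24 - -1624\right) + 160924\right) \left(46119 + 436197\right) = \left(\left(-24 + 1624\right) + 160924\right) 482316 = \left(1600 + 160924\right) 482316 = 162524 \cdot 482316 = 78387925584$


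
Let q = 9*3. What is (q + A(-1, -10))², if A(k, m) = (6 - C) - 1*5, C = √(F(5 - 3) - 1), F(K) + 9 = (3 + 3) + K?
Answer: (28 - I*√2)² ≈ 782.0 - 79.196*I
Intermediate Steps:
F(K) = -3 + K (F(K) = -9 + ((3 + 3) + K) = -9 + (6 + K) = -3 + K)
C = I*√2 (C = √((-3 + (5 - 3)) - 1) = √((-3 + 2) - 1) = √(-1 - 1) = √(-2) = I*√2 ≈ 1.4142*I)
q = 27
A(k, m) = 1 - I*√2 (A(k, m) = (6 - I*√2) - 1*5 = (6 - I*√2) - 5 = 1 - I*√2)
(q + A(-1, -10))² = (27 + (1 - I*√2))² = (28 - I*√2)²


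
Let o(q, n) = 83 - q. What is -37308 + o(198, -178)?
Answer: -37423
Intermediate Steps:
-37308 + o(198, -178) = -37308 + (83 - 1*198) = -37308 + (83 - 198) = -37308 - 115 = -37423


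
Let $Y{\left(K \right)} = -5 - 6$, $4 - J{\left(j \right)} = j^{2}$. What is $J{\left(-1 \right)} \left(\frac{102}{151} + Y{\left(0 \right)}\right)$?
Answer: $- \frac{4677}{151} \approx -30.974$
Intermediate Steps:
$J{\left(j \right)} = 4 - j^{2}$
$Y{\left(K \right)} = -11$ ($Y{\left(K \right)} = -5 - 6 = -11$)
$J{\left(-1 \right)} \left(\frac{102}{151} + Y{\left(0 \right)}\right) = \left(4 - \left(-1\right)^{2}\right) \left(\frac{102}{151} - 11\right) = \left(4 - 1\right) \left(102 \cdot \frac{1}{151} - 11\right) = \left(4 - 1\right) \left(\frac{102}{151} - 11\right) = 3 \left(- \frac{1559}{151}\right) = - \frac{4677}{151}$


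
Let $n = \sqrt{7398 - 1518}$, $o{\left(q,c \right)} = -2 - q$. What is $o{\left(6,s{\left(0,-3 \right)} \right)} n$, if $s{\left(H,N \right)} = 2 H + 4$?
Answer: $- 112 \sqrt{30} \approx -613.45$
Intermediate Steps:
$s{\left(H,N \right)} = 4 + 2 H$
$n = 14 \sqrt{30}$ ($n = \sqrt{5880} = 14 \sqrt{30} \approx 76.681$)
$o{\left(6,s{\left(0,-3 \right)} \right)} n = \left(-2 - 6\right) 14 \sqrt{30} = - 8 \cdot 14 \sqrt{30} = - 112 \sqrt{30}$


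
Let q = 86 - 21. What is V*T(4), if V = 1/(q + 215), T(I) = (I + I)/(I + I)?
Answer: 1/280 ≈ 0.0035714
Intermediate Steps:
T(I) = 1 (T(I) = (2*I)/((2*I)) = (2*I)*(1/(2*I)) = 1)
q = 65
V = 1/280 (V = 1/(65 + 215) = 1/280 ≈ 0.0035714)
V*T(4) = (1/280)*1 = 1/280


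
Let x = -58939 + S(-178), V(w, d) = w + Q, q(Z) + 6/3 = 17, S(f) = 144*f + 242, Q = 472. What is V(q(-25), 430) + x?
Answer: -83842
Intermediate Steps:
S(f) = 242 + 144*f
q(Z) = 15 (q(Z) = -2 + 17 = 15)
V(w, d) = 472 + w (V(w, d) = w + 472 = 472 + w)
x = -84329 (x = -58939 + (242 + 144*(-178)) = -58939 + (242 - 25632) = -58939 - 25390 = -84329)
V(q(-25), 430) + x = (472 + 15) - 84329 = 487 - 84329 = -83842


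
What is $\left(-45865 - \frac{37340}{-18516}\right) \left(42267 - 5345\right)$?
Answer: $- \frac{7838531369500}{4629} \approx -1.6934 \cdot 10^{9}$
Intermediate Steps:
$\left(-45865 - \frac{37340}{-18516}\right) \left(42267 - 5345\right) = \left(-45865 - - \frac{9335}{4629}\right) 36922 = \left(-45865 + \frac{9335}{4629}\right) 36922 = \left(- \frac{212299750}{4629}\right) 36922 = - \frac{7838531369500}{4629}$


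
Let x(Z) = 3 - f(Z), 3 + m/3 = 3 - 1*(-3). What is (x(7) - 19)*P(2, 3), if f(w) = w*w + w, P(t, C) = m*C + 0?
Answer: -1944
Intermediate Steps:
m = 9 (m = -9 + 3*(3 - 1*(-3)) = -9 + 3*(3 + 3) = -9 + 3*6 = -9 + 18 = 9)
P(t, C) = 9*C (P(t, C) = 9*C + 0 = 9*C)
f(w) = w + w² (f(w) = w² + w = w + w²)
x(Z) = 3 - Z*(1 + Z)
(x(7) - 19)*P(2, 3) = ((3 - 1*7*(1 + 7)) - 19)*(9*3) = ((3 - 1*7*8) - 19)*27 = ((3 - 56) - 19)*27 = (-53 - 19)*27 = -72*27 = -1944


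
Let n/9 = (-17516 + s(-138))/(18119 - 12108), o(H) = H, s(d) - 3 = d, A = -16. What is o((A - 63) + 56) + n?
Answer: -297112/6011 ≈ -49.428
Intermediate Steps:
s(d) = 3 + d
n = -158859/6011 (n = 9*((-17516 + (3 - 138))/(18119 - 12108)) = 9*((-17516 - 135)/6011) = 9*(-17651*1/6011) = 9*(-17651/6011) = -158859/6011 ≈ -26.428)
o((A - 63) + 56) + n = ((-16 - 63) + 56) - 158859/6011 = (-79 + 56) - 158859/6011 = -23 - 158859/6011 = -297112/6011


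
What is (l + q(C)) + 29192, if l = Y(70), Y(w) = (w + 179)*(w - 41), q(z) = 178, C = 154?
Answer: 36591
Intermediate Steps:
Y(w) = (-41 + w)*(179 + w) (Y(w) = (179 + w)*(-41 + w) = (-41 + w)*(179 + w))
l = 7221 (l = -7339 + 70² + 138*70 = -7339 + 4900 + 9660 = 7221)
(l + q(C)) + 29192 = (7221 + 178) + 29192 = 7399 + 29192 = 36591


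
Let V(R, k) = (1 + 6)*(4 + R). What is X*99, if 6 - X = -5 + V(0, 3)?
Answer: -1683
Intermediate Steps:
V(R, k) = 28 + 7*R (V(R, k) = 7*(4 + R) = 28 + 7*R)
X = -17 (X = 6 - (-5 + (28 + 7*0)) = 6 - (-5 + (28 + 0)) = 6 - (-5 + 28) = 6 - 1*23 = 6 - 23 = -17)
X*99 = -17*99 = -1683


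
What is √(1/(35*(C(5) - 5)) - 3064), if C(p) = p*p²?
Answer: I*√540489558/420 ≈ 55.353*I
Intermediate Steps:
C(p) = p³
√(1/(35*(C(5) - 5)) - 3064) = √(1/(35*(5³ - 5)) - 3064) = √(1/(35*(125 - 5)) - 3064) = √(1/(35*120) - 3064) = √(1/4200 - 3064) = √(-12868799/4200) = I*√540489558/420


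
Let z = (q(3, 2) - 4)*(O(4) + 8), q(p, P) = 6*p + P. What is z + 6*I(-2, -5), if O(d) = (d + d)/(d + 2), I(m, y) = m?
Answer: 412/3 ≈ 137.33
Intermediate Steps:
q(p, P) = P + 6*p
O(d) = 2*d/(2 + d) (O(d) = (2*d)/(2 + d) = 2*d/(2 + d))
z = 448/3 (z = ((2 + 6*3) - 4)*(2*4/(2 + 4) + 8) = ((2 + 18) - 4)*(2*4/6 + 8) = (20 - 4)*(2*4*(⅙) + 8) = 16*(4/3 + 8) = 16*(28/3) = 448/3 ≈ 149.33)
z + 6*I(-2, -5) = 448/3 + 6*(-2) = 448/3 - 12 = 412/3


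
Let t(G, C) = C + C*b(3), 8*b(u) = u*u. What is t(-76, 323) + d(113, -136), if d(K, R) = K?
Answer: 6395/8 ≈ 799.38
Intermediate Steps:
b(u) = u²/8 (b(u) = (u*u)/8 = u²/8)
t(G, C) = 17*C/8 (t(G, C) = C + C*((⅛)*3²) = C + C*((⅛)*9) = C + C*(9/8) = C + 9*C/8 = 17*C/8)
t(-76, 323) + d(113, -136) = (17/8)*323 + 113 = 5491/8 + 113 = 6395/8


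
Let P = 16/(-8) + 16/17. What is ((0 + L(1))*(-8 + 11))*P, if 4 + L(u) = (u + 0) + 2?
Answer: 54/17 ≈ 3.1765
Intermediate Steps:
L(u) = -2 + u (L(u) = -4 + ((u + 0) + 2) = -4 + (u + 2) = -4 + (2 + u) = -2 + u)
P = -18/17 (P = 16*(-1/8) + 16*(1/17) = -2 + 16/17 = -18/17 ≈ -1.0588)
((0 + L(1))*(-8 + 11))*P = ((0 + (-2 + 1))*(-8 + 11))*(-18/17) = ((0 - 1)*3)*(-18/17) = -1*3*(-18/17) = -3*(-18/17) = 54/17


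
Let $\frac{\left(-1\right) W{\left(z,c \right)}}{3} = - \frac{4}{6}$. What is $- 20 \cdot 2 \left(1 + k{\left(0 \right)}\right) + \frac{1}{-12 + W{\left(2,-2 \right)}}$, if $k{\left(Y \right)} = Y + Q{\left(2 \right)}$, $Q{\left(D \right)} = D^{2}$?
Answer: $- \frac{2001}{10} \approx -200.1$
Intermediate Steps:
$k{\left(Y \right)} = 4 + Y$ ($k{\left(Y \right)} = Y + 2^{2} = Y + 4 = 4 + Y$)
$W{\left(z,c \right)} = 2$ ($W{\left(z,c \right)} = - 3 \left(- \frac{4}{6}\right) = - 3 \left(\left(-4\right) \frac{1}{6}\right) = \left(-3\right) \left(- \frac{2}{3}\right) = 2$)
$- 20 \cdot 2 \left(1 + k{\left(0 \right)}\right) + \frac{1}{-12 + W{\left(2,-2 \right)}} = - 20 \cdot 2 \left(1 + \left(4 + 0\right)\right) + \frac{1}{-12 + 2} = - 20 \cdot 2 \left(1 + 4\right) + \frac{1}{-10} = - 20 \cdot 2 \cdot 5 - \frac{1}{10} = \left(-20\right) 10 - \frac{1}{10} = -200 - \frac{1}{10} = - \frac{2001}{10}$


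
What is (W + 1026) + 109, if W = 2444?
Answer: 3579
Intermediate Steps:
(W + 1026) + 109 = (2444 + 1026) + 109 = 3470 + 109 = 3579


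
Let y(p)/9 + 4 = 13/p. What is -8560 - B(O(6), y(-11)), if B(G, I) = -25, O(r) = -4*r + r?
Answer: -8535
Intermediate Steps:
y(p) = -36 + 117/p (y(p) = -36 + 9*(13/p) = -36 + 117/p)
O(r) = -3*r
-8560 - B(O(6), y(-11)) = -8560 - 1*(-25) = -8560 + 25 = -8535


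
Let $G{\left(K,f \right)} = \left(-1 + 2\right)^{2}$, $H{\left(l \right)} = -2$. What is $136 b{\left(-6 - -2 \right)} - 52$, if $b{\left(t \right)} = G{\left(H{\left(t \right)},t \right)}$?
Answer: $84$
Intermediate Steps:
$G{\left(K,f \right)} = 1$ ($G{\left(K,f \right)} = 1^{2} = 1$)
$b{\left(t \right)} = 1$
$136 b{\left(-6 - -2 \right)} - 52 = 136 \cdot 1 - 52 = 136 - 52 = 84$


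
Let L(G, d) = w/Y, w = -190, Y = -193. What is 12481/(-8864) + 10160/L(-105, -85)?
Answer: 1737886893/168416 ≈ 10319.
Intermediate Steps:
L(G, d) = 190/193 (L(G, d) = -190/(-193) = -190*(-1/193) = 190/193)
12481/(-8864) + 10160/L(-105, -85) = 12481/(-8864) + 10160/(190/193) = 12481*(-1/8864) + 10160*(193/190) = -12481/8864 + 196088/19 = 1737886893/168416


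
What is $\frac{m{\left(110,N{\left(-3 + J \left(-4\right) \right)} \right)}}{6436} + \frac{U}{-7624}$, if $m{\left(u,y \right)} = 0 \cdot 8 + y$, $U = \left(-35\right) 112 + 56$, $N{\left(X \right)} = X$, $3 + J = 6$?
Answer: $\frac{3094293}{6133508} \approx 0.50449$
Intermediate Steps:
$J = 3$ ($J = -3 + 6 = 3$)
$U = -3864$ ($U = -3920 + 56 = -3864$)
$m{\left(u,y \right)} = y$ ($m{\left(u,y \right)} = 0 + y = y$)
$\frac{m{\left(110,N{\left(-3 + J \left(-4\right) \right)} \right)}}{6436} + \frac{U}{-7624} = \frac{-3 + 3 \left(-4\right)}{6436} - \frac{3864}{-7624} = \left(-3 - 12\right) \frac{1}{6436} - - \frac{483}{953} = \left(-15\right) \frac{1}{6436} + \frac{483}{953} = - \frac{15}{6436} + \frac{483}{953} = \frac{3094293}{6133508}$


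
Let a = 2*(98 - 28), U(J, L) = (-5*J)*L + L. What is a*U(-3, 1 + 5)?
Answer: 13440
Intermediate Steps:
U(J, L) = L - 5*J*L (U(J, L) = -5*J*L + L = L - 5*J*L)
a = 140 (a = 2*70 = 140)
a*U(-3, 1 + 5) = 140*((1 + 5)*(1 - 5*(-3))) = 140*(6*(1 + 15)) = 140*(6*16) = 140*96 = 13440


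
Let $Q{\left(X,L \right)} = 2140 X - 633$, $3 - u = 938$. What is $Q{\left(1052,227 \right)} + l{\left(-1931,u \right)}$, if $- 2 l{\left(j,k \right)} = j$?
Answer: $\frac{4503225}{2} \approx 2.2516 \cdot 10^{6}$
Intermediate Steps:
$u = -935$ ($u = 3 - 938 = -935$)
$l{\left(j,k \right)} = - \frac{j}{2}$
$Q{\left(X,L \right)} = -633 + 2140 X$
$Q{\left(1052,227 \right)} + l{\left(-1931,u \right)} = \left(-633 + 2140 \cdot 1052\right) - - \frac{1931}{2} = \left(-633 + 2251280\right) + \frac{1931}{2} = 2250647 + \frac{1931}{2} = \frac{4503225}{2}$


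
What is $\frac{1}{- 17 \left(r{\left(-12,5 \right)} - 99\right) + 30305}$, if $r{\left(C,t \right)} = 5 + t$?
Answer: $\frac{1}{31818} \approx 3.1429 \cdot 10^{-5}$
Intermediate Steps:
$\frac{1}{- 17 \left(r{\left(-12,5 \right)} - 99\right) + 30305} = \frac{1}{- 17 \left(\left(5 + 5\right) - 99\right) + 30305} = \frac{1}{- 17 \left(10 - 99\right) + 30305} = \frac{1}{\left(-17\right) \left(-89\right) + 30305} = \frac{1}{1513 + 30305} = \frac{1}{31818}$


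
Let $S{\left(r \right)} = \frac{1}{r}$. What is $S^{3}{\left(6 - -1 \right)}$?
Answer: $\frac{1}{343} \approx 0.0029155$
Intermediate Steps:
$S^{3}{\left(6 - -1 \right)} = \left(\frac{1}{6 - -1}\right)^{3} = \left(\frac{1}{6 + 1}\right)^{3} = \left(\frac{1}{7}\right)^{3} = \frac{1}{343}$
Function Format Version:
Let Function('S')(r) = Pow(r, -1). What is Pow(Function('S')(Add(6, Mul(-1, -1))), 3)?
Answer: Rational(1, 343) ≈ 0.0029155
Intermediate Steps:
Pow(Function('S')(Add(6, Mul(-1, -1))), 3) = Pow(Pow(Add(6, Mul(-1, -1)), -1), 3) = Pow(Pow(Add(6, 1), -1), 3) = Pow(Pow(7, -1), 3) = Pow(Rational(1, 7), 3) = Rational(1, 343)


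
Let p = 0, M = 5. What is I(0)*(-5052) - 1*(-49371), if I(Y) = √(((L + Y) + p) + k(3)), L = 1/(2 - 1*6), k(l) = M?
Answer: 49371 - 2526*√19 ≈ 38360.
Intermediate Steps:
k(l) = 5
L = -¼ (L = 1/(2 - 6) = 1/(-4) = -¼ ≈ -0.25000)
I(Y) = √(19/4 + Y) (I(Y) = √(((-¼ + Y) + 0) + 5) = √((-¼ + Y) + 5) = √(19/4 + Y))
I(0)*(-5052) - 1*(-49371) = (√(19 + 4*0)/2)*(-5052) - 1*(-49371) = (√(19 + 0)/2)*(-5052) + 49371 = (√19/2)*(-5052) + 49371 = -2526*√19 + 49371 = 49371 - 2526*√19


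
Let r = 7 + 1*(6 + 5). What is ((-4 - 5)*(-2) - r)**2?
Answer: 0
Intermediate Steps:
r = 18 (r = 7 + 1*11 = 7 + 11 = 18)
((-4 - 5)*(-2) - r)**2 = ((-4 - 5)*(-2) - 1*18)**2 = (-9*(-2) - 18)**2 = (18 - 18)**2 = 0**2 = 0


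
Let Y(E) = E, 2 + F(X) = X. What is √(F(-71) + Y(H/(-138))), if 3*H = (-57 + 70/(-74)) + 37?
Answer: I*√1901881178/5106 ≈ 8.541*I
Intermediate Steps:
F(X) = -2 + X
H = -775/111 (H = ((-57 + 70/(-74)) + 37)/3 = ((-57 + 70*(-1/74)) + 37)/3 = ((-57 - 35/37) + 37)/3 = (-2144/37 + 37)/3 = (⅓)*(-775/37) = -775/111 ≈ -6.9820)
√(F(-71) + Y(H/(-138))) = √((-2 - 71) - 775/111/(-138)) = √(-73 - 775/111*(-1/138)) = √(-73 + 775/15318) = √(-1117439/15318) = I*√1901881178/5106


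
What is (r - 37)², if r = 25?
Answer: 144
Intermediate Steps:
(r - 37)² = (25 - 37)² = (-12)² = 144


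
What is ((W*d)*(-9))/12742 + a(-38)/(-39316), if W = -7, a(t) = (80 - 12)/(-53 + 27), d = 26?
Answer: 209407033/1628134534 ≈ 0.12862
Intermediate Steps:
a(t) = -34/13 (a(t) = 68/(-26) = 68*(-1/26) = -34/13)
((W*d)*(-9))/12742 + a(-38)/(-39316) = (-7*26*(-9))/12742 - 34/13/(-39316) = -182*(-9)*(1/12742) - 34/13*(-1/39316) = 1638*(1/12742) + 17/255554 = 819/6371 + 17/255554 = 209407033/1628134534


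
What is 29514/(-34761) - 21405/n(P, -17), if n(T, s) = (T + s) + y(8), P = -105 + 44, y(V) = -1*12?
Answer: 16475621/69522 ≈ 236.98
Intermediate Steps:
y(V) = -12
P = -61
n(T, s) = -12 + T + s (n(T, s) = (T + s) - 12 = -12 + T + s)
29514/(-34761) - 21405/n(P, -17) = 29514/(-34761) - 21405/(-12 - 61 - 17) = 29514*(-1/34761) - 21405/(-90) = -9838/11587 - 21405*(-1/90) = -9838/11587 + 1427/6 = 16475621/69522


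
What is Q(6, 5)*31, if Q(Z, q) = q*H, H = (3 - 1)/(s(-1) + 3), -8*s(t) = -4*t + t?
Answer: 2480/21 ≈ 118.10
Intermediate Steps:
s(t) = 3*t/8 (s(t) = -(-4*t + t)/8 = -(-3)*t/8 = 3*t/8)
H = 16/21 (H = (3 - 1)/((3/8)*(-1) + 3) = 2/(-3/8 + 3) = 2/(21/8) = 2*(8/21) = 16/21 ≈ 0.76190)
Q(Z, q) = 16*q/21 (Q(Z, q) = q*(16/21) = 16*q/21)
Q(6, 5)*31 = ((16/21)*5)*31 = (80/21)*31 = 2480/21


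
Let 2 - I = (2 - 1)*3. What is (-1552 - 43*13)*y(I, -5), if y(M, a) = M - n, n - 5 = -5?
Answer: 2111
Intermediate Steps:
n = 0 (n = 5 - 5 = 0)
I = -1 (I = 2 - (2 - 1)*3 = 2 - 3 = -1)
y(M, a) = M (y(M, a) = M - 1*0 = M + 0 = M)
(-1552 - 43*13)*y(I, -5) = (-1552 - 43*13)*(-1) = (-1552 - 559)*(-1) = -2111*(-1) = 2111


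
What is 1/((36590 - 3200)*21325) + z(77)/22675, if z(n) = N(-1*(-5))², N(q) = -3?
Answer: 256335937/645821867250 ≈ 0.00039691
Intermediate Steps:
z(n) = 9 (z(n) = (-3)² = 9)
1/((36590 - 3200)*21325) + z(77)/22675 = 1/((36590 - 3200)*21325) + 9/22675 = (1/21325)/33390 + 9*(1/22675) = (1/33390)*(1/21325) + 9/22675 = 1/712041750 + 9/22675 = 256335937/645821867250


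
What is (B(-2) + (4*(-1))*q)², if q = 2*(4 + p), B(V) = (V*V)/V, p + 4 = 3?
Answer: 676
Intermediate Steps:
p = -1 (p = -4 + 3 = -1)
B(V) = V (B(V) = V²/V = V)
q = 6 (q = 2*(4 - 1) = 2*3 = 6)
(B(-2) + (4*(-1))*q)² = (-2 + (4*(-1))*6)² = (-2 - 4*6)² = (-2 - 24)² = (-26)² = 676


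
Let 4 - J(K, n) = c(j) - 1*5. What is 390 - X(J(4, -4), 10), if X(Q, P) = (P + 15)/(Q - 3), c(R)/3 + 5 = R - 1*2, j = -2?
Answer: 12845/33 ≈ 389.24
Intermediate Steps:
c(R) = -21 + 3*R (c(R) = -15 + 3*(R - 1*2) = -15 + 3*(R - 2) = -15 + 3*(-2 + R) = -15 + (-6 + 3*R) = -21 + 3*R)
J(K, n) = 36 (J(K, n) = 4 - ((-21 + 3*(-2)) - 1*5) = 4 - ((-21 - 6) - 5) = 4 - (-27 - 5) = 4 - 1*(-32) = 4 + 32 = 36)
X(Q, P) = (15 + P)/(-3 + Q)
390 - X(J(4, -4), 10) = 390 - (15 + 10)/(-3 + 36) = 390 - 25/33 = 12845/33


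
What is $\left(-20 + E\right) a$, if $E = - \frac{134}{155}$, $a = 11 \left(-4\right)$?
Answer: $\frac{142296}{155} \approx 918.04$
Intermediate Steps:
$a = -44$
$E = - \frac{134}{155}$ ($E = \left(-134\right) \frac{1}{155} = - \frac{134}{155} \approx -0.86452$)
$\left(-20 + E\right) a = \left(-20 - \frac{134}{155}\right) \left(-44\right) = \left(- \frac{3234}{155}\right) \left(-44\right) = \frac{142296}{155}$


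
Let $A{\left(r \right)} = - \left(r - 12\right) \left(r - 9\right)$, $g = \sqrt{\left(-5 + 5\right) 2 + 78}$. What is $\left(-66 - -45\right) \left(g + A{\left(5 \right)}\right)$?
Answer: $588 - 21 \sqrt{78} \approx 402.53$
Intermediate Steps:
$g = \sqrt{78}$ ($g = \sqrt{0 \cdot 2 + 78} = \sqrt{0 + 78} = \sqrt{78} \approx 8.8318$)
$A{\left(r \right)} = - \left(-12 + r\right) \left(-9 + r\right)$
$\left(-66 - -45\right) \left(g + A{\left(5 \right)}\right) = \left(-66 - -45\right) \left(\sqrt{78} - 28\right) = \left(-66 + 45\right) \left(\sqrt{78} - 28\right) = - 21 \left(\sqrt{78} - 28\right) = - 21 \left(-28 + \sqrt{78}\right) = 588 - 21 \sqrt{78}$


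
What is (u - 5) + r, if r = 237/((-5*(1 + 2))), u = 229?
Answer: 1041/5 ≈ 208.20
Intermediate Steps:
r = -79/5 (r = 237/((-5*3)) = 237/(-15) = 237*(-1/15) = -79/5 ≈ -15.800)
(u - 5) + r = (229 - 5) - 79/5 = 224 - 79/5 = 1041/5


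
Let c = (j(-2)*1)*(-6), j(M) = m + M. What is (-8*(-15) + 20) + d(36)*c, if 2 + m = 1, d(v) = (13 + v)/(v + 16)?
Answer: 4081/26 ≈ 156.96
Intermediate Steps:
d(v) = (13 + v)/(16 + v)
m = -1 (m = -2 + 1 = -1)
j(M) = -1 + M
c = 18 (c = ((-1 - 2)*1)*(-6) = -3*1*(-6) = -3*(-6) = 18)
(-8*(-15) + 20) + d(36)*c = (-8*(-15) + 20) + ((13 + 36)/(16 + 36))*18 = (120 + 20) + (49/52)*18 = 140 + ((1/52)*49)*18 = 140 + (49/52)*18 = 140 + 441/26 = 4081/26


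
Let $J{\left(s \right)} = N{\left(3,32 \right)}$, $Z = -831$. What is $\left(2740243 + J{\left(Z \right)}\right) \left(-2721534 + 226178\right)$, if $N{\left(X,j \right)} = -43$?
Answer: $-6837774511200$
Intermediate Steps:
$J{\left(s \right)} = -43$
$\left(2740243 + J{\left(Z \right)}\right) \left(-2721534 + 226178\right) = \left(2740243 - 43\right) \left(-2721534 + 226178\right) = 2740200 \left(-2495356\right) = -6837774511200$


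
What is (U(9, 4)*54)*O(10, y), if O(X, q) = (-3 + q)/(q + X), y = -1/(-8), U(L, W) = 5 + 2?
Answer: -322/3 ≈ -107.33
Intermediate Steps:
U(L, W) = 7
y = ⅛ (y = -1*(-⅛) = ⅛ ≈ 0.12500)
O(X, q) = (-3 + q)/(X + q)
(U(9, 4)*54)*O(10, y) = (7*54)*((-3 + ⅛)/(10 + ⅛)) = 378*(-23/8/(81/8)) = 378*((8/81)*(-23/8)) = 378*(-23/81) = -322/3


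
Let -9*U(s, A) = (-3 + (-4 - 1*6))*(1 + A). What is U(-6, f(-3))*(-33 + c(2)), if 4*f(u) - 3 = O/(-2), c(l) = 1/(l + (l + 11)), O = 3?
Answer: -35321/540 ≈ -65.409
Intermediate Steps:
c(l) = 1/(11 + 2*l) (c(l) = 1/(l + (11 + l)) = 1/(11 + 2*l))
f(u) = 3/8 (f(u) = 3/4 + (3/(-2))/4 = 3/4 + (3*(-1/2))/4 = 3/4 + (1/4)*(-3/2) = 3/4 - 3/8 = 3/8)
U(s, A) = 13/9 + 13*A/9 (U(s, A) = -(-3 + (-4 - 1*6))*(1 + A)/9 = -(-3 + (-4 - 6))*(1 + A)/9 = -(-3 - 10)*(1 + A)/9 = -(-13)*(1 + A)/9 = -(-13 - 13*A)/9 = 13/9 + 13*A/9)
U(-6, f(-3))*(-33 + c(2)) = (13/9 + (13/9)*(3/8))*(-33 + 1/(11 + 2*2)) = (13/9 + 13/24)*(-33 + 1/(11 + 4)) = 143*(-33 + 1/15)/72 = (143/72)*(-494/15) = -35321/540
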